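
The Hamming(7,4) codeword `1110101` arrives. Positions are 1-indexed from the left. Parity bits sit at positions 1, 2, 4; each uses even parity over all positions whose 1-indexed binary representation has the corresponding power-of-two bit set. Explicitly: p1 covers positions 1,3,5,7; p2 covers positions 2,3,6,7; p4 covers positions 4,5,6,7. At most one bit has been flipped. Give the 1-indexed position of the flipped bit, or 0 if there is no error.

s1: b1⊕b3⊕b5⊕b7 = 1⊕1⊕1⊕1 = 0
s2: b2⊕b3⊕b6⊕b7 = 1⊕1⊕0⊕1 = 1
s4: b4⊕b5⊕b6⊕b7 = 0⊕1⊕0⊕1 = 0
Syndrome (s4...s1) = 010 → position 2.

2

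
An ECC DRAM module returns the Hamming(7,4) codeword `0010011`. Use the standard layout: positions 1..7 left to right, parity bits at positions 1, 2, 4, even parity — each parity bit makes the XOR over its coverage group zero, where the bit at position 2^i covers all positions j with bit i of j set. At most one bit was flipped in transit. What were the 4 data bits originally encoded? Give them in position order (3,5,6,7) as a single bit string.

s1: b1⊕b3⊕b5⊕b7 = 0⊕1⊕0⊕1 = 0
s2: b2⊕b3⊕b6⊕b7 = 0⊕1⊕1⊕1 = 1
s4: b4⊕b5⊕b6⊕b7 = 0⊕0⊕1⊕1 = 0
Syndrome (s4...s1) = 010 → position 2.
Flip bit 2: corrected codeword = 0110011
Data bits at positions 3,5,6,7: 1011

1011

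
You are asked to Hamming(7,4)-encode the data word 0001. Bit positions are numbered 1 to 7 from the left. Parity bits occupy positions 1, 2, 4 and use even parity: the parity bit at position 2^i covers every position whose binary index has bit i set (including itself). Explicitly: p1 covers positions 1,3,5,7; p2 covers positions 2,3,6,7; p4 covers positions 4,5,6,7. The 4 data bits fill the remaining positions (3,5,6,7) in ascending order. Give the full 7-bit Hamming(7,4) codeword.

Place data bits at non-power-of-two positions: b3=0, b5=0, b6=0, b7=1.
p1 = XOR of data positions {3,5,7} = 0⊕0⊕1 = 1
p2 = XOR of data positions {3,6,7} = 0⊕0⊕1 = 1
p4 = XOR of data positions {5,6,7} = 0⊕0⊕1 = 1
Codeword b1..b7 = 1101001

1101001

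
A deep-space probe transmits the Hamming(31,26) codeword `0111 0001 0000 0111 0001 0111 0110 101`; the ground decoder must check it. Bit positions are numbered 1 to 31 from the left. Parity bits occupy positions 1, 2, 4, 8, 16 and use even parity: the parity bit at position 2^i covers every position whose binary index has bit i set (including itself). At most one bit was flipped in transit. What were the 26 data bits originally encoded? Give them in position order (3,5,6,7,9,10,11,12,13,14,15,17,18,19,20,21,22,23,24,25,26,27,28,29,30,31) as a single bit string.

10000000011010101110110101

s1: b1⊕b3⊕b5⊕b7⊕b9⊕b11⊕b13⊕b15⊕b17⊕b19⊕b21⊕b23⊕b25⊕b27⊕b29⊕b31 = 0⊕1⊕0⊕0⊕0⊕0⊕0⊕1⊕0⊕0⊕0⊕1⊕0⊕1⊕1⊕1 = 0
s2: b2⊕b3⊕b6⊕b7⊕b10⊕b11⊕b14⊕b15⊕b18⊕b19⊕b22⊕b23⊕b26⊕b27⊕b30⊕b31 = 1⊕1⊕0⊕0⊕0⊕0⊕1⊕1⊕0⊕0⊕1⊕1⊕1⊕1⊕0⊕1 = 1
s4: b4⊕b5⊕b6⊕b7⊕b12⊕b13⊕b14⊕b15⊕b20⊕b21⊕b22⊕b23⊕b28⊕b29⊕b30⊕b31 = 1⊕0⊕0⊕0⊕0⊕0⊕1⊕1⊕1⊕0⊕1⊕1⊕0⊕1⊕0⊕1 = 0
s8: b8⊕b9⊕b10⊕b11⊕b12⊕b13⊕b14⊕b15⊕b24⊕b25⊕b26⊕b27⊕b28⊕b29⊕b30⊕b31 = 1⊕0⊕0⊕0⊕0⊕0⊕1⊕1⊕1⊕0⊕1⊕1⊕0⊕1⊕0⊕1 = 0
s16: b16⊕b17⊕b18⊕b19⊕b20⊕b21⊕b22⊕b23⊕b24⊕b25⊕b26⊕b27⊕b28⊕b29⊕b30⊕b31 = 1⊕0⊕0⊕0⊕1⊕0⊕1⊕1⊕1⊕0⊕1⊕1⊕0⊕1⊕0⊕1 = 1
Syndrome (s16...s1) = 10010 → position 18.
Flip bit 18: corrected codeword = 0111000100000111010101110110101
Data bits at positions 3,5,6,7,9,10,11,12,13,14,15,17,18,19,20,21,22,23,24,25,26,27,28,29,30,31: 10000000011010101110110101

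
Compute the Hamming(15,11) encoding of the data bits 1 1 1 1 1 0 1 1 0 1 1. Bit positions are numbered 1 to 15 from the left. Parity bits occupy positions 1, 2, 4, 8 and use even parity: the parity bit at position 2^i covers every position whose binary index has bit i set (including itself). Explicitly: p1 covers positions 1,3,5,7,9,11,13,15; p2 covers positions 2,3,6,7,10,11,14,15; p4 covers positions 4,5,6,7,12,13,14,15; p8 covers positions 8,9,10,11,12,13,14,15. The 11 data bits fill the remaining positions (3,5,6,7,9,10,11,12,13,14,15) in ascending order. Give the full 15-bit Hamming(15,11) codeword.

Place data bits at non-power-of-two positions: b3=1, b5=1, b6=1, b7=1, b9=1, b10=0, b11=1, b12=1, b13=0, b14=1, b15=1.
p1 = XOR of data positions {3,5,7,9,11,13,15} = 1⊕1⊕1⊕1⊕1⊕0⊕1 = 0
p2 = XOR of data positions {3,6,7,10,11,14,15} = 1⊕1⊕1⊕0⊕1⊕1⊕1 = 0
p4 = XOR of data positions {5,6,7,12,13,14,15} = 1⊕1⊕1⊕1⊕0⊕1⊕1 = 0
p8 = XOR of data positions {9,10,11,12,13,14,15} = 1⊕0⊕1⊕1⊕0⊕1⊕1 = 1
Codeword b1..b15 = 001011111011011

001011111011011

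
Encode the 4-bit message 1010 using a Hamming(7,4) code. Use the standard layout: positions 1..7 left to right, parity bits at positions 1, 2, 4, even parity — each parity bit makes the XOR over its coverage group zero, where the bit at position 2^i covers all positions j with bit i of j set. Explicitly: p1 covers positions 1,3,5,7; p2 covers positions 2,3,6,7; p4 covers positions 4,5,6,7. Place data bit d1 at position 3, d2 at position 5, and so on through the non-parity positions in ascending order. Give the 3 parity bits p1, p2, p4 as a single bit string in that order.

Place data bits at non-power-of-two positions: b3=1, b5=0, b6=1, b7=0.
p1 = XOR of data positions {3,5,7} = 1⊕0⊕0 = 1
p2 = XOR of data positions {3,6,7} = 1⊕1⊕0 = 0
p4 = XOR of data positions {5,6,7} = 0⊕1⊕0 = 1
Parity bits p1,p2,p4 = 101

101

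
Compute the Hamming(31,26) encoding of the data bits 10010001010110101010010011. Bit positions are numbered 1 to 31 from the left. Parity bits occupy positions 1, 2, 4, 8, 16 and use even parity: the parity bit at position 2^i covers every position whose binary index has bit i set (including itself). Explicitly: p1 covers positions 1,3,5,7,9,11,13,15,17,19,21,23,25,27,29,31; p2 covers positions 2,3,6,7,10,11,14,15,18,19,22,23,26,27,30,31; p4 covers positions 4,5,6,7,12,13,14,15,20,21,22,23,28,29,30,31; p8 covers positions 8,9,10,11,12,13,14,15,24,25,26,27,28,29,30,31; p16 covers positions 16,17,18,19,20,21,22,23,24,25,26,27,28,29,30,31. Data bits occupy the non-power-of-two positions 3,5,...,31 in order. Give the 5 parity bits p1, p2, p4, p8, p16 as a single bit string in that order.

10100

Place data bits at non-power-of-two positions: b3=1, b5=0, b6=0, b7=1, b9=0, b10=0, b11=0, b12=1, b13=0, b14=1, b15=0, b17=1, b18=1, b19=0, b20=1, b21=0, b22=1, b23=0, b24=1, b25=0, b26=0, b27=1, b28=0, b29=0, b30=1, b31=1.
p1 = XOR of data positions {3,5,7,9,11,13,15,17,19,21,23,25,27,29,31} = 1⊕0⊕1⊕0⊕0⊕0⊕0⊕1⊕0⊕0⊕0⊕0⊕1⊕0⊕1 = 1
p2 = XOR of data positions {3,6,7,10,11,14,15,18,19,22,23,26,27,30,31} = 1⊕0⊕1⊕0⊕0⊕1⊕0⊕1⊕0⊕1⊕0⊕0⊕1⊕1⊕1 = 0
p4 = XOR of data positions {5,6,7,12,13,14,15,20,21,22,23,28,29,30,31} = 0⊕0⊕1⊕1⊕0⊕1⊕0⊕1⊕0⊕1⊕0⊕0⊕0⊕1⊕1 = 1
p8 = XOR of data positions {9,10,11,12,13,14,15,24,25,26,27,28,29,30,31} = 0⊕0⊕0⊕1⊕0⊕1⊕0⊕1⊕0⊕0⊕1⊕0⊕0⊕1⊕1 = 0
p16 = XOR of data positions {17,18,19,20,21,22,23,24,25,26,27,28,29,30,31} = 1⊕1⊕0⊕1⊕0⊕1⊕0⊕1⊕0⊕0⊕1⊕0⊕0⊕1⊕1 = 0
Parity bits p1,p2,p4,p8,p16 = 10100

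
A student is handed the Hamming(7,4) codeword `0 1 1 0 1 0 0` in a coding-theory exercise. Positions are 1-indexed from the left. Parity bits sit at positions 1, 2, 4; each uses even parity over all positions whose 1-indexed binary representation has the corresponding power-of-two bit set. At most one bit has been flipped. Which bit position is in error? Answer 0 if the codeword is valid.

s1: b1⊕b3⊕b5⊕b7 = 0⊕1⊕1⊕0 = 0
s2: b2⊕b3⊕b6⊕b7 = 1⊕1⊕0⊕0 = 0
s4: b4⊕b5⊕b6⊕b7 = 0⊕1⊕0⊕0 = 1
Syndrome (s4...s1) = 100 → position 4.

4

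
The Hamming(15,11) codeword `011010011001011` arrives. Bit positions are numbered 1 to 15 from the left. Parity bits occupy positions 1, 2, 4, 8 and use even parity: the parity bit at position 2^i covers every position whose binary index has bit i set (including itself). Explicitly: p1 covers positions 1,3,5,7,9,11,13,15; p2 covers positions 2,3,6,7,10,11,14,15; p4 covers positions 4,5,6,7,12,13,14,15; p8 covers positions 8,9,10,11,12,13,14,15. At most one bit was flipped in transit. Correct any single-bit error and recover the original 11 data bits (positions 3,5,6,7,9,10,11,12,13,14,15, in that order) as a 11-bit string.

11001001011

s1: b1⊕b3⊕b5⊕b7⊕b9⊕b11⊕b13⊕b15 = 0⊕1⊕1⊕0⊕1⊕0⊕0⊕1 = 0
s2: b2⊕b3⊕b6⊕b7⊕b10⊕b11⊕b14⊕b15 = 1⊕1⊕0⊕0⊕0⊕0⊕1⊕1 = 0
s4: b4⊕b5⊕b6⊕b7⊕b12⊕b13⊕b14⊕b15 = 0⊕1⊕0⊕0⊕1⊕0⊕1⊕1 = 0
s8: b8⊕b9⊕b10⊕b11⊕b12⊕b13⊕b14⊕b15 = 1⊕1⊕0⊕0⊕1⊕0⊕1⊕1 = 1
Syndrome (s8...s1) = 1000 → position 8.
Flip bit 8: corrected codeword = 011010001001011
Data bits at positions 3,5,6,7,9,10,11,12,13,14,15: 11001001011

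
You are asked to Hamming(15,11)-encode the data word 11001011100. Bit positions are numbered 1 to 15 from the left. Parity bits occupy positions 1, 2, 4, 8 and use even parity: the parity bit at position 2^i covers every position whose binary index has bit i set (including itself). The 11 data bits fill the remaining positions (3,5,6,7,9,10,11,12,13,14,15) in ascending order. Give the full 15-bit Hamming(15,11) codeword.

101110001011100

Place data bits at non-power-of-two positions: b3=1, b5=1, b6=0, b7=0, b9=1, b10=0, b11=1, b12=1, b13=1, b14=0, b15=0.
p1 = XOR of data positions {3,5,7,9,11,13,15} = 1⊕1⊕0⊕1⊕1⊕1⊕0 = 1
p2 = XOR of data positions {3,6,7,10,11,14,15} = 1⊕0⊕0⊕0⊕1⊕0⊕0 = 0
p4 = XOR of data positions {5,6,7,12,13,14,15} = 1⊕0⊕0⊕1⊕1⊕0⊕0 = 1
p8 = XOR of data positions {9,10,11,12,13,14,15} = 1⊕0⊕1⊕1⊕1⊕0⊕0 = 0
Codeword b1..b15 = 101110001011100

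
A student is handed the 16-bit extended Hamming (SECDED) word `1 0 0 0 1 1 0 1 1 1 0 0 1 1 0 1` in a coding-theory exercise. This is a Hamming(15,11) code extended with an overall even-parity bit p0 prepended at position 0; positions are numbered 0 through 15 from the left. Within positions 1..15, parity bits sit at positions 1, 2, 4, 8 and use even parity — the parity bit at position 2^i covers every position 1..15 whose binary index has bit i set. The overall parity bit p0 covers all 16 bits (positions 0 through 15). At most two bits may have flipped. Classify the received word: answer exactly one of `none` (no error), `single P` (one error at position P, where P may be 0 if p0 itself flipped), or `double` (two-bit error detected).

s1: b1⊕b3⊕b5⊕b7⊕b9⊕b11⊕b13⊕b15 = 0⊕0⊕1⊕1⊕1⊕0⊕1⊕1 = 1
s2: b2⊕b3⊕b6⊕b7⊕b10⊕b11⊕b14⊕b15 = 0⊕0⊕0⊕1⊕0⊕0⊕0⊕1 = 0
s4: b4⊕b5⊕b6⊕b7⊕b12⊕b13⊕b14⊕b15 = 1⊕1⊕0⊕1⊕1⊕1⊕0⊕1 = 0
s8: b8⊕b9⊕b10⊕b11⊕b12⊕b13⊕b14⊕b15 = 1⊕1⊕0⊕0⊕1⊕1⊕0⊕1 = 1
Syndrome (s8...s1) = 1001 → position 9.
Overall parity (XOR of all 16 bits, including p0): 1⊕0⊕0⊕0⊕1⊕1⊕0⊕1⊕1⊕1⊕0⊕0⊕1⊕1⊕0⊕1 = 1
Overall=1, syndrome position=9 → single-bit error at position 9.

single 9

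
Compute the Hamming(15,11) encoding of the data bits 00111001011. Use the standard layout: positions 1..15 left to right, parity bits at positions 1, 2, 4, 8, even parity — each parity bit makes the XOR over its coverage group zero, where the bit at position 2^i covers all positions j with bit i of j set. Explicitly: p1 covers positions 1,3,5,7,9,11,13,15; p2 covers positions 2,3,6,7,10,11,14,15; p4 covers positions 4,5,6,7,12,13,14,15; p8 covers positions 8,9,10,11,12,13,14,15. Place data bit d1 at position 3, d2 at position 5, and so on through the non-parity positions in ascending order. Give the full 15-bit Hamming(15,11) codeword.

Place data bits at non-power-of-two positions: b3=0, b5=0, b6=1, b7=1, b9=1, b10=0, b11=0, b12=1, b13=0, b14=1, b15=1.
p1 = XOR of data positions {3,5,7,9,11,13,15} = 0⊕0⊕1⊕1⊕0⊕0⊕1 = 1
p2 = XOR of data positions {3,6,7,10,11,14,15} = 0⊕1⊕1⊕0⊕0⊕1⊕1 = 0
p4 = XOR of data positions {5,6,7,12,13,14,15} = 0⊕1⊕1⊕1⊕0⊕1⊕1 = 1
p8 = XOR of data positions {9,10,11,12,13,14,15} = 1⊕0⊕0⊕1⊕0⊕1⊕1 = 0
Codeword b1..b15 = 100101101001011

100101101001011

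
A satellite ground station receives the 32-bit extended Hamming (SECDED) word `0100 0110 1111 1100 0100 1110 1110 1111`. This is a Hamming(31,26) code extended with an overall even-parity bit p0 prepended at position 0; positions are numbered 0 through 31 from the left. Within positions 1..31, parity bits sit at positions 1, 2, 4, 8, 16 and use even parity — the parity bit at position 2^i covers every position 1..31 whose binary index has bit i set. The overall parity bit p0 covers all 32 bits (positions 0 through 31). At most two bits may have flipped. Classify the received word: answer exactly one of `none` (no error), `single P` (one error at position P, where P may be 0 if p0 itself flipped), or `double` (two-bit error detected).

s1: b1⊕b3⊕b5⊕b7⊕b9⊕b11⊕b13⊕b15⊕b17⊕b19⊕b21⊕b23⊕b25⊕b27⊕b29⊕b31 = 1⊕0⊕1⊕0⊕1⊕1⊕1⊕0⊕1⊕0⊕1⊕0⊕1⊕0⊕1⊕1 = 0
s2: b2⊕b3⊕b6⊕b7⊕b10⊕b11⊕b14⊕b15⊕b18⊕b19⊕b22⊕b23⊕b26⊕b27⊕b30⊕b31 = 0⊕0⊕1⊕0⊕1⊕1⊕0⊕0⊕0⊕0⊕1⊕0⊕1⊕0⊕1⊕1 = 1
s4: b4⊕b5⊕b6⊕b7⊕b12⊕b13⊕b14⊕b15⊕b20⊕b21⊕b22⊕b23⊕b28⊕b29⊕b30⊕b31 = 0⊕1⊕1⊕0⊕1⊕1⊕0⊕0⊕1⊕1⊕1⊕0⊕1⊕1⊕1⊕1 = 1
s8: b8⊕b9⊕b10⊕b11⊕b12⊕b13⊕b14⊕b15⊕b24⊕b25⊕b26⊕b27⊕b28⊕b29⊕b30⊕b31 = 1⊕1⊕1⊕1⊕1⊕1⊕0⊕0⊕1⊕1⊕1⊕0⊕1⊕1⊕1⊕1 = 1
s16: b16⊕b17⊕b18⊕b19⊕b20⊕b21⊕b22⊕b23⊕b24⊕b25⊕b26⊕b27⊕b28⊕b29⊕b30⊕b31 = 0⊕1⊕0⊕0⊕1⊕1⊕1⊕0⊕1⊕1⊕1⊕0⊕1⊕1⊕1⊕1 = 1
Syndrome (s16...s1) = 11110 → position 30.
Overall parity (XOR of all 32 bits, including p0): 0⊕1⊕0⊕0⊕0⊕1⊕1⊕0⊕1⊕1⊕1⊕1⊕1⊕1⊕0⊕0⊕0⊕1⊕0⊕0⊕1⊕1⊕1⊕0⊕1⊕1⊕1⊕0⊕1⊕1⊕1⊕1 = 0
Overall=0, syndrome position=30 → double-bit error detected (uncorrectable).

double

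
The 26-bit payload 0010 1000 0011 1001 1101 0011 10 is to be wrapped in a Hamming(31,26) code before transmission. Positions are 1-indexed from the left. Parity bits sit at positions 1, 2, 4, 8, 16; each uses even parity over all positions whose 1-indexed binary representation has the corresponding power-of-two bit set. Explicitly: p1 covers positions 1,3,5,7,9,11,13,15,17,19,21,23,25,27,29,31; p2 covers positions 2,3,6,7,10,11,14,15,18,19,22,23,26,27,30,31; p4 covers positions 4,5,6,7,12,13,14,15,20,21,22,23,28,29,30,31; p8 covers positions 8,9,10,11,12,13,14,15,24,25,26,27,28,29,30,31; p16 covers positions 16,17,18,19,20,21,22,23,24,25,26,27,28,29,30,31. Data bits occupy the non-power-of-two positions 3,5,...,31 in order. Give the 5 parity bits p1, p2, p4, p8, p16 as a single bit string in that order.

Place data bits at non-power-of-two positions: b3=0, b5=0, b6=1, b7=0, b9=1, b10=0, b11=0, b12=0, b13=0, b14=0, b15=1, b17=1, b18=1, b19=0, b20=0, b21=1, b22=1, b23=1, b24=0, b25=1, b26=0, b27=0, b28=1, b29=1, b30=1, b31=0.
p1 = XOR of data positions {3,5,7,9,11,13,15,17,19,21,23,25,27,29,31} = 0⊕0⊕0⊕1⊕0⊕0⊕1⊕1⊕0⊕1⊕1⊕1⊕0⊕1⊕0 = 1
p2 = XOR of data positions {3,6,7,10,11,14,15,18,19,22,23,26,27,30,31} = 0⊕1⊕0⊕0⊕0⊕0⊕1⊕1⊕0⊕1⊕1⊕0⊕0⊕1⊕0 = 0
p4 = XOR of data positions {5,6,7,12,13,14,15,20,21,22,23,28,29,30,31} = 0⊕1⊕0⊕0⊕0⊕0⊕1⊕0⊕1⊕1⊕1⊕1⊕1⊕1⊕0 = 0
p8 = XOR of data positions {9,10,11,12,13,14,15,24,25,26,27,28,29,30,31} = 1⊕0⊕0⊕0⊕0⊕0⊕1⊕0⊕1⊕0⊕0⊕1⊕1⊕1⊕0 = 0
p16 = XOR of data positions {17,18,19,20,21,22,23,24,25,26,27,28,29,30,31} = 1⊕1⊕0⊕0⊕1⊕1⊕1⊕0⊕1⊕0⊕0⊕1⊕1⊕1⊕0 = 1
Parity bits p1,p2,p4,p8,p16 = 10001

10001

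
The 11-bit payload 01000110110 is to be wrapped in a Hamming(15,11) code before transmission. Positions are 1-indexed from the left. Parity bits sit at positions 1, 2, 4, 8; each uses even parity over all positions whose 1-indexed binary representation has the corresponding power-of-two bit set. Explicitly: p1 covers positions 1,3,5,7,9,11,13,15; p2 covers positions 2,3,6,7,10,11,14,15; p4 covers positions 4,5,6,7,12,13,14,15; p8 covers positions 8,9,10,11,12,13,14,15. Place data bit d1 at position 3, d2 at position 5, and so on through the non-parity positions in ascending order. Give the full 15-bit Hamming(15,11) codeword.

110110000110110

Place data bits at non-power-of-two positions: b3=0, b5=1, b6=0, b7=0, b9=0, b10=1, b11=1, b12=0, b13=1, b14=1, b15=0.
p1 = XOR of data positions {3,5,7,9,11,13,15} = 0⊕1⊕0⊕0⊕1⊕1⊕0 = 1
p2 = XOR of data positions {3,6,7,10,11,14,15} = 0⊕0⊕0⊕1⊕1⊕1⊕0 = 1
p4 = XOR of data positions {5,6,7,12,13,14,15} = 1⊕0⊕0⊕0⊕1⊕1⊕0 = 1
p8 = XOR of data positions {9,10,11,12,13,14,15} = 0⊕1⊕1⊕0⊕1⊕1⊕0 = 0
Codeword b1..b15 = 110110000110110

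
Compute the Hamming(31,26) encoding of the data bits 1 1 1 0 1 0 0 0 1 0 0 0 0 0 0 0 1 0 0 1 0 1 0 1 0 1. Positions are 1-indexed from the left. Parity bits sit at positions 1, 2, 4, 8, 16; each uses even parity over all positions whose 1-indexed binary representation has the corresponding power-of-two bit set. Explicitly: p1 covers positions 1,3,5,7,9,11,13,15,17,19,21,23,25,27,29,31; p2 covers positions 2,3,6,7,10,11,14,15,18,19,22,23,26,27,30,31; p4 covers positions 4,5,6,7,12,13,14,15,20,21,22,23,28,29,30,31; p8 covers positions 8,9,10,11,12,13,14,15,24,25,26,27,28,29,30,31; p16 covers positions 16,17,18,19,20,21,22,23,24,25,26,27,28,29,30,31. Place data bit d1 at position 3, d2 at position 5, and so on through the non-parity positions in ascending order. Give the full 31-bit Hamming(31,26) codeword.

0110110010001001000001001010101

Place data bits at non-power-of-two positions: b3=1, b5=1, b6=1, b7=0, b9=1, b10=0, b11=0, b12=0, b13=1, b14=0, b15=0, b17=0, b18=0, b19=0, b20=0, b21=0, b22=1, b23=0, b24=0, b25=1, b26=0, b27=1, b28=0, b29=1, b30=0, b31=1.
p1 = XOR of data positions {3,5,7,9,11,13,15,17,19,21,23,25,27,29,31} = 1⊕1⊕0⊕1⊕0⊕1⊕0⊕0⊕0⊕0⊕0⊕1⊕1⊕1⊕1 = 0
p2 = XOR of data positions {3,6,7,10,11,14,15,18,19,22,23,26,27,30,31} = 1⊕1⊕0⊕0⊕0⊕0⊕0⊕0⊕0⊕1⊕0⊕0⊕1⊕0⊕1 = 1
p4 = XOR of data positions {5,6,7,12,13,14,15,20,21,22,23,28,29,30,31} = 1⊕1⊕0⊕0⊕1⊕0⊕0⊕0⊕0⊕1⊕0⊕0⊕1⊕0⊕1 = 0
p8 = XOR of data positions {9,10,11,12,13,14,15,24,25,26,27,28,29,30,31} = 1⊕0⊕0⊕0⊕1⊕0⊕0⊕0⊕1⊕0⊕1⊕0⊕1⊕0⊕1 = 0
p16 = XOR of data positions {17,18,19,20,21,22,23,24,25,26,27,28,29,30,31} = 0⊕0⊕0⊕0⊕0⊕1⊕0⊕0⊕1⊕0⊕1⊕0⊕1⊕0⊕1 = 1
Codeword b1..b31 = 0110110010001001000001001010101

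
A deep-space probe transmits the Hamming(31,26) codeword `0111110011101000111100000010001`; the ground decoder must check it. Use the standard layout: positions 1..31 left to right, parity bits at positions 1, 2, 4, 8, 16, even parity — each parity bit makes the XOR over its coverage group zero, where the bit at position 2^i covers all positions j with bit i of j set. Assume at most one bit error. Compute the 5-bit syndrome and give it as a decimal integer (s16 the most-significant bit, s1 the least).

s1: b1⊕b3⊕b5⊕b7⊕b9⊕b11⊕b13⊕b15⊕b17⊕b19⊕b21⊕b23⊕b25⊕b27⊕b29⊕b31 = 0⊕1⊕1⊕0⊕1⊕1⊕1⊕0⊕1⊕1⊕0⊕0⊕0⊕1⊕0⊕1 = 1
s2: b2⊕b3⊕b6⊕b7⊕b10⊕b11⊕b14⊕b15⊕b18⊕b19⊕b22⊕b23⊕b26⊕b27⊕b30⊕b31 = 1⊕1⊕1⊕0⊕1⊕1⊕0⊕0⊕1⊕1⊕0⊕0⊕0⊕1⊕0⊕1 = 1
s4: b4⊕b5⊕b6⊕b7⊕b12⊕b13⊕b14⊕b15⊕b20⊕b21⊕b22⊕b23⊕b28⊕b29⊕b30⊕b31 = 1⊕1⊕1⊕0⊕0⊕1⊕0⊕0⊕1⊕0⊕0⊕0⊕0⊕0⊕0⊕1 = 0
s8: b8⊕b9⊕b10⊕b11⊕b12⊕b13⊕b14⊕b15⊕b24⊕b25⊕b26⊕b27⊕b28⊕b29⊕b30⊕b31 = 0⊕1⊕1⊕1⊕0⊕1⊕0⊕0⊕0⊕0⊕0⊕1⊕0⊕0⊕0⊕1 = 0
s16: b16⊕b17⊕b18⊕b19⊕b20⊕b21⊕b22⊕b23⊕b24⊕b25⊕b26⊕b27⊕b28⊕b29⊕b30⊕b31 = 0⊕1⊕1⊕1⊕1⊕0⊕0⊕0⊕0⊕0⊕0⊕1⊕0⊕0⊕0⊕1 = 0
Syndrome (s16...s1) = 00011 → position 3.

3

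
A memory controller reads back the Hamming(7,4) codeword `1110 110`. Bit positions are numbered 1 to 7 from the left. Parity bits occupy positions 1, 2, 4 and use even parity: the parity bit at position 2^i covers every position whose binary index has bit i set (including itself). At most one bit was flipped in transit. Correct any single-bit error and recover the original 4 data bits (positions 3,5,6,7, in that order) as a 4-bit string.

0110

s1: b1⊕b3⊕b5⊕b7 = 1⊕1⊕1⊕0 = 1
s2: b2⊕b3⊕b6⊕b7 = 1⊕1⊕1⊕0 = 1
s4: b4⊕b5⊕b6⊕b7 = 0⊕1⊕1⊕0 = 0
Syndrome (s4...s1) = 011 → position 3.
Flip bit 3: corrected codeword = 1100110
Data bits at positions 3,5,6,7: 0110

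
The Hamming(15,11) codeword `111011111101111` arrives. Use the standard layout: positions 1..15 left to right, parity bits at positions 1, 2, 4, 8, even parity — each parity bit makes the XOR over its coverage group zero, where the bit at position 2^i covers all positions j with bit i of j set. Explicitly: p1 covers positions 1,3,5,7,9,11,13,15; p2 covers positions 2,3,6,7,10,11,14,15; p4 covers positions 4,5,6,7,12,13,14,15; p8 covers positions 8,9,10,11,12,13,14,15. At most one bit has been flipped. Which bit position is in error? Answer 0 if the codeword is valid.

15

s1: b1⊕b3⊕b5⊕b7⊕b9⊕b11⊕b13⊕b15 = 1⊕1⊕1⊕1⊕1⊕0⊕1⊕1 = 1
s2: b2⊕b3⊕b6⊕b7⊕b10⊕b11⊕b14⊕b15 = 1⊕1⊕1⊕1⊕1⊕0⊕1⊕1 = 1
s4: b4⊕b5⊕b6⊕b7⊕b12⊕b13⊕b14⊕b15 = 0⊕1⊕1⊕1⊕1⊕1⊕1⊕1 = 1
s8: b8⊕b9⊕b10⊕b11⊕b12⊕b13⊕b14⊕b15 = 1⊕1⊕1⊕0⊕1⊕1⊕1⊕1 = 1
Syndrome (s8...s1) = 1111 → position 15.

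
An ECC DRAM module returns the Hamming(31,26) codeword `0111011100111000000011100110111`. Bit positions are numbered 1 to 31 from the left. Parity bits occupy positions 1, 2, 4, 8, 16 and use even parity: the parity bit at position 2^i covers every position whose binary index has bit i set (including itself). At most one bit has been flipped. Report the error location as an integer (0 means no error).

s1: b1⊕b3⊕b5⊕b7⊕b9⊕b11⊕b13⊕b15⊕b17⊕b19⊕b21⊕b23⊕b25⊕b27⊕b29⊕b31 = 0⊕1⊕0⊕1⊕0⊕1⊕1⊕0⊕0⊕0⊕1⊕1⊕0⊕1⊕1⊕1 = 1
s2: b2⊕b3⊕b6⊕b7⊕b10⊕b11⊕b14⊕b15⊕b18⊕b19⊕b22⊕b23⊕b26⊕b27⊕b30⊕b31 = 1⊕1⊕1⊕1⊕0⊕1⊕0⊕0⊕0⊕0⊕1⊕1⊕1⊕1⊕1⊕1 = 1
s4: b4⊕b5⊕b6⊕b7⊕b12⊕b13⊕b14⊕b15⊕b20⊕b21⊕b22⊕b23⊕b28⊕b29⊕b30⊕b31 = 1⊕0⊕1⊕1⊕1⊕1⊕0⊕0⊕0⊕1⊕1⊕1⊕0⊕1⊕1⊕1 = 1
s8: b8⊕b9⊕b10⊕b11⊕b12⊕b13⊕b14⊕b15⊕b24⊕b25⊕b26⊕b27⊕b28⊕b29⊕b30⊕b31 = 1⊕0⊕0⊕1⊕1⊕1⊕0⊕0⊕0⊕0⊕1⊕1⊕0⊕1⊕1⊕1 = 1
s16: b16⊕b17⊕b18⊕b19⊕b20⊕b21⊕b22⊕b23⊕b24⊕b25⊕b26⊕b27⊕b28⊕b29⊕b30⊕b31 = 0⊕0⊕0⊕0⊕0⊕1⊕1⊕1⊕0⊕0⊕1⊕1⊕0⊕1⊕1⊕1 = 0
Syndrome (s16...s1) = 01111 → position 15.

15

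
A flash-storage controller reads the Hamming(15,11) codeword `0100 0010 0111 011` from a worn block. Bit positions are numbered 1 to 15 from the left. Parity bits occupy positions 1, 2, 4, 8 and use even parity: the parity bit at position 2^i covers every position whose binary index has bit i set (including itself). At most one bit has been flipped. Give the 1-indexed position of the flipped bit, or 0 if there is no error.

9

s1: b1⊕b3⊕b5⊕b7⊕b9⊕b11⊕b13⊕b15 = 0⊕0⊕0⊕1⊕0⊕1⊕0⊕1 = 1
s2: b2⊕b3⊕b6⊕b7⊕b10⊕b11⊕b14⊕b15 = 1⊕0⊕0⊕1⊕1⊕1⊕1⊕1 = 0
s4: b4⊕b5⊕b6⊕b7⊕b12⊕b13⊕b14⊕b15 = 0⊕0⊕0⊕1⊕1⊕0⊕1⊕1 = 0
s8: b8⊕b9⊕b10⊕b11⊕b12⊕b13⊕b14⊕b15 = 0⊕0⊕1⊕1⊕1⊕0⊕1⊕1 = 1
Syndrome (s8...s1) = 1001 → position 9.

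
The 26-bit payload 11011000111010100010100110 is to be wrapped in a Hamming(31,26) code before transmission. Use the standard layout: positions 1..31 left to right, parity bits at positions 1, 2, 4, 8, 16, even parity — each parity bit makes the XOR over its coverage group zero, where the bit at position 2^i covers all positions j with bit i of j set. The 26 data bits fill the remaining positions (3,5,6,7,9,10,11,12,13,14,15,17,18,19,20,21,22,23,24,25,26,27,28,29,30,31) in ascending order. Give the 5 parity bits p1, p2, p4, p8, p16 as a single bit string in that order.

Place data bits at non-power-of-two positions: b3=1, b5=1, b6=0, b7=1, b9=1, b10=0, b11=0, b12=0, b13=1, b14=1, b15=1, b17=0, b18=1, b19=0, b20=1, b21=0, b22=0, b23=0, b24=1, b25=0, b26=1, b27=0, b28=0, b29=1, b30=1, b31=0.
p1 = XOR of data positions {3,5,7,9,11,13,15,17,19,21,23,25,27,29,31} = 1⊕1⊕1⊕1⊕0⊕1⊕1⊕0⊕0⊕0⊕0⊕0⊕0⊕1⊕0 = 1
p2 = XOR of data positions {3,6,7,10,11,14,15,18,19,22,23,26,27,30,31} = 1⊕0⊕1⊕0⊕0⊕1⊕1⊕1⊕0⊕0⊕0⊕1⊕0⊕1⊕0 = 1
p4 = XOR of data positions {5,6,7,12,13,14,15,20,21,22,23,28,29,30,31} = 1⊕0⊕1⊕0⊕1⊕1⊕1⊕1⊕0⊕0⊕0⊕0⊕1⊕1⊕0 = 0
p8 = XOR of data positions {9,10,11,12,13,14,15,24,25,26,27,28,29,30,31} = 1⊕0⊕0⊕0⊕1⊕1⊕1⊕1⊕0⊕1⊕0⊕0⊕1⊕1⊕0 = 0
p16 = XOR of data positions {17,18,19,20,21,22,23,24,25,26,27,28,29,30,31} = 0⊕1⊕0⊕1⊕0⊕0⊕0⊕1⊕0⊕1⊕0⊕0⊕1⊕1⊕0 = 0
Parity bits p1,p2,p4,p8,p16 = 11000

11000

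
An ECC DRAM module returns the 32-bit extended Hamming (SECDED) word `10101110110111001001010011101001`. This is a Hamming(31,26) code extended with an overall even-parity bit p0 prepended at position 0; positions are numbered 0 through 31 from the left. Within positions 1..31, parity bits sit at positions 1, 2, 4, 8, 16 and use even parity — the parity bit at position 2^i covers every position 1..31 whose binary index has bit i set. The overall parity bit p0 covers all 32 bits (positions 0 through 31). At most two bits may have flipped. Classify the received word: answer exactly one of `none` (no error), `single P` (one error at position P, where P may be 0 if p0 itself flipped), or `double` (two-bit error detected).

none

s1: b1⊕b3⊕b5⊕b7⊕b9⊕b11⊕b13⊕b15⊕b17⊕b19⊕b21⊕b23⊕b25⊕b27⊕b29⊕b31 = 0⊕0⊕1⊕0⊕1⊕1⊕1⊕0⊕0⊕1⊕1⊕0⊕1⊕0⊕0⊕1 = 0
s2: b2⊕b3⊕b6⊕b7⊕b10⊕b11⊕b14⊕b15⊕b18⊕b19⊕b22⊕b23⊕b26⊕b27⊕b30⊕b31 = 1⊕0⊕1⊕0⊕0⊕1⊕0⊕0⊕0⊕1⊕0⊕0⊕1⊕0⊕0⊕1 = 0
s4: b4⊕b5⊕b6⊕b7⊕b12⊕b13⊕b14⊕b15⊕b20⊕b21⊕b22⊕b23⊕b28⊕b29⊕b30⊕b31 = 1⊕1⊕1⊕0⊕1⊕1⊕0⊕0⊕0⊕1⊕0⊕0⊕1⊕0⊕0⊕1 = 0
s8: b8⊕b9⊕b10⊕b11⊕b12⊕b13⊕b14⊕b15⊕b24⊕b25⊕b26⊕b27⊕b28⊕b29⊕b30⊕b31 = 1⊕1⊕0⊕1⊕1⊕1⊕0⊕0⊕1⊕1⊕1⊕0⊕1⊕0⊕0⊕1 = 0
s16: b16⊕b17⊕b18⊕b19⊕b20⊕b21⊕b22⊕b23⊕b24⊕b25⊕b26⊕b27⊕b28⊕b29⊕b30⊕b31 = 1⊕0⊕0⊕1⊕0⊕1⊕0⊕0⊕1⊕1⊕1⊕0⊕1⊕0⊕0⊕1 = 0
Syndrome (s16...s1) = 00000 → position 0 (no error).
Overall parity (XOR of all 32 bits, including p0): 1⊕0⊕1⊕0⊕1⊕1⊕1⊕0⊕1⊕1⊕0⊕1⊕1⊕1⊕0⊕0⊕1⊕0⊕0⊕1⊕0⊕1⊕0⊕0⊕1⊕1⊕1⊕0⊕1⊕0⊕0⊕1 = 0
Overall=0, syndrome position=0 → no error.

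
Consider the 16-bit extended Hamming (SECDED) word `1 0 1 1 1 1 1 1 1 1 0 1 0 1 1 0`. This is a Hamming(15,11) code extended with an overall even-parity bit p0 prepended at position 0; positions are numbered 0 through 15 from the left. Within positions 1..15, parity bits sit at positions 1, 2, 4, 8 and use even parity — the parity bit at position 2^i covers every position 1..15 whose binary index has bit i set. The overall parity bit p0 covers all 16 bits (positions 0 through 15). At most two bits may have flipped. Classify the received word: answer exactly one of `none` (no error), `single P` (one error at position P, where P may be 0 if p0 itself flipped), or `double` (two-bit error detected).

double

s1: b1⊕b3⊕b5⊕b7⊕b9⊕b11⊕b13⊕b15 = 0⊕1⊕1⊕1⊕1⊕1⊕1⊕0 = 0
s2: b2⊕b3⊕b6⊕b7⊕b10⊕b11⊕b14⊕b15 = 1⊕1⊕1⊕1⊕0⊕1⊕1⊕0 = 0
s4: b4⊕b5⊕b6⊕b7⊕b12⊕b13⊕b14⊕b15 = 1⊕1⊕1⊕1⊕0⊕1⊕1⊕0 = 0
s8: b8⊕b9⊕b10⊕b11⊕b12⊕b13⊕b14⊕b15 = 1⊕1⊕0⊕1⊕0⊕1⊕1⊕0 = 1
Syndrome (s8...s1) = 1000 → position 8.
Overall parity (XOR of all 16 bits, including p0): 1⊕0⊕1⊕1⊕1⊕1⊕1⊕1⊕1⊕1⊕0⊕1⊕0⊕1⊕1⊕0 = 0
Overall=0, syndrome position=8 → double-bit error detected (uncorrectable).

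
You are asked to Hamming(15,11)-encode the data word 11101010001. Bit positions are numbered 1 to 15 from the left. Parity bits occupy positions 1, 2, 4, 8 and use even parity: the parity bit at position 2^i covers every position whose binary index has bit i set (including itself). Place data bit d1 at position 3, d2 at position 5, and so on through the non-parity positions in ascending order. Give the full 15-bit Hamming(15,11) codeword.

Place data bits at non-power-of-two positions: b3=1, b5=1, b6=1, b7=0, b9=1, b10=0, b11=1, b12=0, b13=0, b14=0, b15=1.
p1 = XOR of data positions {3,5,7,9,11,13,15} = 1⊕1⊕0⊕1⊕1⊕0⊕1 = 1
p2 = XOR of data positions {3,6,7,10,11,14,15} = 1⊕1⊕0⊕0⊕1⊕0⊕1 = 0
p4 = XOR of data positions {5,6,7,12,13,14,15} = 1⊕1⊕0⊕0⊕0⊕0⊕1 = 1
p8 = XOR of data positions {9,10,11,12,13,14,15} = 1⊕0⊕1⊕0⊕0⊕0⊕1 = 1
Codeword b1..b15 = 101111011010001

101111011010001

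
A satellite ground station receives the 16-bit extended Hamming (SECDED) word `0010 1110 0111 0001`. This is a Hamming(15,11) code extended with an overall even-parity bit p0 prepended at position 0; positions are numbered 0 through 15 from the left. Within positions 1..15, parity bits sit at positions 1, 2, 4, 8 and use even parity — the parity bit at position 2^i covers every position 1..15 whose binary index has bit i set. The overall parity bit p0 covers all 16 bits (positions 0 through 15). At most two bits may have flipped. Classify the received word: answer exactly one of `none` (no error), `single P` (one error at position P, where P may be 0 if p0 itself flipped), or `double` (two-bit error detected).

double

s1: b1⊕b3⊕b5⊕b7⊕b9⊕b11⊕b13⊕b15 = 0⊕0⊕1⊕0⊕1⊕1⊕0⊕1 = 0
s2: b2⊕b3⊕b6⊕b7⊕b10⊕b11⊕b14⊕b15 = 1⊕0⊕1⊕0⊕1⊕1⊕0⊕1 = 1
s4: b4⊕b5⊕b6⊕b7⊕b12⊕b13⊕b14⊕b15 = 1⊕1⊕1⊕0⊕0⊕0⊕0⊕1 = 0
s8: b8⊕b9⊕b10⊕b11⊕b12⊕b13⊕b14⊕b15 = 0⊕1⊕1⊕1⊕0⊕0⊕0⊕1 = 0
Syndrome (s8...s1) = 0010 → position 2.
Overall parity (XOR of all 16 bits, including p0): 0⊕0⊕1⊕0⊕1⊕1⊕1⊕0⊕0⊕1⊕1⊕1⊕0⊕0⊕0⊕1 = 0
Overall=0, syndrome position=2 → double-bit error detected (uncorrectable).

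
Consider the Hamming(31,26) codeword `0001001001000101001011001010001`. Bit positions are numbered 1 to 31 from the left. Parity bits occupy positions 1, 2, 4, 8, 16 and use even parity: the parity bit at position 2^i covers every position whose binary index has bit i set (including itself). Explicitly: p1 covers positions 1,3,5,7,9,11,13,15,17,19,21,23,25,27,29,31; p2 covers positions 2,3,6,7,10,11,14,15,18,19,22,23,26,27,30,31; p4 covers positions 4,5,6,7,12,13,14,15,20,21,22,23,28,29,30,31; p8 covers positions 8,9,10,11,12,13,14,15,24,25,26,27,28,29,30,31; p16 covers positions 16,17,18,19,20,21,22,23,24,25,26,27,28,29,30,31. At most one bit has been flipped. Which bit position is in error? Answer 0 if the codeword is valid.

26

s1: b1⊕b3⊕b5⊕b7⊕b9⊕b11⊕b13⊕b15⊕b17⊕b19⊕b21⊕b23⊕b25⊕b27⊕b29⊕b31 = 0⊕0⊕0⊕1⊕0⊕0⊕0⊕0⊕0⊕1⊕1⊕0⊕1⊕1⊕0⊕1 = 0
s2: b2⊕b3⊕b6⊕b7⊕b10⊕b11⊕b14⊕b15⊕b18⊕b19⊕b22⊕b23⊕b26⊕b27⊕b30⊕b31 = 0⊕0⊕0⊕1⊕1⊕0⊕1⊕0⊕0⊕1⊕1⊕0⊕0⊕1⊕0⊕1 = 1
s4: b4⊕b5⊕b6⊕b7⊕b12⊕b13⊕b14⊕b15⊕b20⊕b21⊕b22⊕b23⊕b28⊕b29⊕b30⊕b31 = 1⊕0⊕0⊕1⊕0⊕0⊕1⊕0⊕0⊕1⊕1⊕0⊕0⊕0⊕0⊕1 = 0
s8: b8⊕b9⊕b10⊕b11⊕b12⊕b13⊕b14⊕b15⊕b24⊕b25⊕b26⊕b27⊕b28⊕b29⊕b30⊕b31 = 0⊕0⊕1⊕0⊕0⊕0⊕1⊕0⊕0⊕1⊕0⊕1⊕0⊕0⊕0⊕1 = 1
s16: b16⊕b17⊕b18⊕b19⊕b20⊕b21⊕b22⊕b23⊕b24⊕b25⊕b26⊕b27⊕b28⊕b29⊕b30⊕b31 = 1⊕0⊕0⊕1⊕0⊕1⊕1⊕0⊕0⊕1⊕0⊕1⊕0⊕0⊕0⊕1 = 1
Syndrome (s16...s1) = 11010 → position 26.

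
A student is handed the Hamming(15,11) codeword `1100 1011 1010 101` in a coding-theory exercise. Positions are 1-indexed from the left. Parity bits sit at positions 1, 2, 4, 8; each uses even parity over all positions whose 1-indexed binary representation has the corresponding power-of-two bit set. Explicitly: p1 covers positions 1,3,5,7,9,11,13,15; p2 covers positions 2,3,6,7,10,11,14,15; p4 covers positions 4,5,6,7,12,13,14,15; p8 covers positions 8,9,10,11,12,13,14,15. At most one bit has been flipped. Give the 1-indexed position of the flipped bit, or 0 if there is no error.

s1: b1⊕b3⊕b5⊕b7⊕b9⊕b11⊕b13⊕b15 = 1⊕0⊕1⊕1⊕1⊕1⊕1⊕1 = 1
s2: b2⊕b3⊕b6⊕b7⊕b10⊕b11⊕b14⊕b15 = 1⊕0⊕0⊕1⊕0⊕1⊕0⊕1 = 0
s4: b4⊕b5⊕b6⊕b7⊕b12⊕b13⊕b14⊕b15 = 0⊕1⊕0⊕1⊕0⊕1⊕0⊕1 = 0
s8: b8⊕b9⊕b10⊕b11⊕b12⊕b13⊕b14⊕b15 = 1⊕1⊕0⊕1⊕0⊕1⊕0⊕1 = 1
Syndrome (s8...s1) = 1001 → position 9.

9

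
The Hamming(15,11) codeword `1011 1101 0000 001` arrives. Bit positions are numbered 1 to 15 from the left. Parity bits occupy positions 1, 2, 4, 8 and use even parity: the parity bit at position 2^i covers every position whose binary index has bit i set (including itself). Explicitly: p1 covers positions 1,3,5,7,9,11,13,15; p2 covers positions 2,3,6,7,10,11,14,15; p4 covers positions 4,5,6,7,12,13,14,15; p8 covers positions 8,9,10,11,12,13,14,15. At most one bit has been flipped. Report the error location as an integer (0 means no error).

s1: b1⊕b3⊕b5⊕b7⊕b9⊕b11⊕b13⊕b15 = 1⊕1⊕1⊕0⊕0⊕0⊕0⊕1 = 0
s2: b2⊕b3⊕b6⊕b7⊕b10⊕b11⊕b14⊕b15 = 0⊕1⊕1⊕0⊕0⊕0⊕0⊕1 = 1
s4: b4⊕b5⊕b6⊕b7⊕b12⊕b13⊕b14⊕b15 = 1⊕1⊕1⊕0⊕0⊕0⊕0⊕1 = 0
s8: b8⊕b9⊕b10⊕b11⊕b12⊕b13⊕b14⊕b15 = 1⊕0⊕0⊕0⊕0⊕0⊕0⊕1 = 0
Syndrome (s8...s1) = 0010 → position 2.

2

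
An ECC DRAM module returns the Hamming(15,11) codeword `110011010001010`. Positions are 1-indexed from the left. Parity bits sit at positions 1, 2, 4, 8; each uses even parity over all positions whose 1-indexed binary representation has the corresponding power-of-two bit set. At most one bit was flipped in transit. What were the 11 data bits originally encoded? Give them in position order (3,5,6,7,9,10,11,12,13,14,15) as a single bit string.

01100101010

s1: b1⊕b3⊕b5⊕b7⊕b9⊕b11⊕b13⊕b15 = 1⊕0⊕1⊕0⊕0⊕0⊕0⊕0 = 0
s2: b2⊕b3⊕b6⊕b7⊕b10⊕b11⊕b14⊕b15 = 1⊕0⊕1⊕0⊕0⊕0⊕1⊕0 = 1
s4: b4⊕b5⊕b6⊕b7⊕b12⊕b13⊕b14⊕b15 = 0⊕1⊕1⊕0⊕1⊕0⊕1⊕0 = 0
s8: b8⊕b9⊕b10⊕b11⊕b12⊕b13⊕b14⊕b15 = 1⊕0⊕0⊕0⊕1⊕0⊕1⊕0 = 1
Syndrome (s8...s1) = 1010 → position 10.
Flip bit 10: corrected codeword = 110011010101010
Data bits at positions 3,5,6,7,9,10,11,12,13,14,15: 01100101010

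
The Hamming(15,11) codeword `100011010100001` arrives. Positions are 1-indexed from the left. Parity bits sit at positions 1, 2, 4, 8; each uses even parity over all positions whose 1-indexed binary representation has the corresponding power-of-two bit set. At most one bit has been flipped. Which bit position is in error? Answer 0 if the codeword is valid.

15

s1: b1⊕b3⊕b5⊕b7⊕b9⊕b11⊕b13⊕b15 = 1⊕0⊕1⊕0⊕0⊕0⊕0⊕1 = 1
s2: b2⊕b3⊕b6⊕b7⊕b10⊕b11⊕b14⊕b15 = 0⊕0⊕1⊕0⊕1⊕0⊕0⊕1 = 1
s4: b4⊕b5⊕b6⊕b7⊕b12⊕b13⊕b14⊕b15 = 0⊕1⊕1⊕0⊕0⊕0⊕0⊕1 = 1
s8: b8⊕b9⊕b10⊕b11⊕b12⊕b13⊕b14⊕b15 = 1⊕0⊕1⊕0⊕0⊕0⊕0⊕1 = 1
Syndrome (s8...s1) = 1111 → position 15.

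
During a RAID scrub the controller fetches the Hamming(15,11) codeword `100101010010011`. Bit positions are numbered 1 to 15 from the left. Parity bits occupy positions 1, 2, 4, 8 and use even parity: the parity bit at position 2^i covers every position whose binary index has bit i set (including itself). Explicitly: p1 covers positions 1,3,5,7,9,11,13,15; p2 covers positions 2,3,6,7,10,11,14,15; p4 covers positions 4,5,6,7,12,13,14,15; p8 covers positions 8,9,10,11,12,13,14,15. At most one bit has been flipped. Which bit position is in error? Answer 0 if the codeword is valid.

1

s1: b1⊕b3⊕b5⊕b7⊕b9⊕b11⊕b13⊕b15 = 1⊕0⊕0⊕0⊕0⊕1⊕0⊕1 = 1
s2: b2⊕b3⊕b6⊕b7⊕b10⊕b11⊕b14⊕b15 = 0⊕0⊕1⊕0⊕0⊕1⊕1⊕1 = 0
s4: b4⊕b5⊕b6⊕b7⊕b12⊕b13⊕b14⊕b15 = 1⊕0⊕1⊕0⊕0⊕0⊕1⊕1 = 0
s8: b8⊕b9⊕b10⊕b11⊕b12⊕b13⊕b14⊕b15 = 1⊕0⊕0⊕1⊕0⊕0⊕1⊕1 = 0
Syndrome (s8...s1) = 0001 → position 1.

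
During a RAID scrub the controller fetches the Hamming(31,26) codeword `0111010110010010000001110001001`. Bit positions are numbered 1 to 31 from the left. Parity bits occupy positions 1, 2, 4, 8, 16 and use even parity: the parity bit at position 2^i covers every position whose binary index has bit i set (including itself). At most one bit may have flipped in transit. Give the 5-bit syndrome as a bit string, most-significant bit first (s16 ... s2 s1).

s1: b1⊕b3⊕b5⊕b7⊕b9⊕b11⊕b13⊕b15⊕b17⊕b19⊕b21⊕b23⊕b25⊕b27⊕b29⊕b31 = 0⊕1⊕0⊕0⊕1⊕0⊕0⊕1⊕0⊕0⊕0⊕1⊕0⊕0⊕0⊕1 = 1
s2: b2⊕b3⊕b6⊕b7⊕b10⊕b11⊕b14⊕b15⊕b18⊕b19⊕b22⊕b23⊕b26⊕b27⊕b30⊕b31 = 1⊕1⊕1⊕0⊕0⊕0⊕0⊕1⊕0⊕0⊕1⊕1⊕0⊕0⊕0⊕1 = 1
s4: b4⊕b5⊕b6⊕b7⊕b12⊕b13⊕b14⊕b15⊕b20⊕b21⊕b22⊕b23⊕b28⊕b29⊕b30⊕b31 = 1⊕0⊕1⊕0⊕1⊕0⊕0⊕1⊕0⊕0⊕1⊕1⊕1⊕0⊕0⊕1 = 0
s8: b8⊕b9⊕b10⊕b11⊕b12⊕b13⊕b14⊕b15⊕b24⊕b25⊕b26⊕b27⊕b28⊕b29⊕b30⊕b31 = 1⊕1⊕0⊕0⊕1⊕0⊕0⊕1⊕1⊕0⊕0⊕0⊕1⊕0⊕0⊕1 = 1
s16: b16⊕b17⊕b18⊕b19⊕b20⊕b21⊕b22⊕b23⊕b24⊕b25⊕b26⊕b27⊕b28⊕b29⊕b30⊕b31 = 0⊕0⊕0⊕0⊕0⊕0⊕1⊕1⊕1⊕0⊕0⊕0⊕1⊕0⊕0⊕1 = 1
Syndrome (s16...s1) = 11011 → position 27.

11011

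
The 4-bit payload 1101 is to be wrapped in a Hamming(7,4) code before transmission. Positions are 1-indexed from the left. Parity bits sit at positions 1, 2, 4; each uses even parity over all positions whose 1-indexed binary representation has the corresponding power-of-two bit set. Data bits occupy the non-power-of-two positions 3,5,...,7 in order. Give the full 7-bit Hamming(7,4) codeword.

Place data bits at non-power-of-two positions: b3=1, b5=1, b6=0, b7=1.
p1 = XOR of data positions {3,5,7} = 1⊕1⊕1 = 1
p2 = XOR of data positions {3,6,7} = 1⊕0⊕1 = 0
p4 = XOR of data positions {5,6,7} = 1⊕0⊕1 = 0
Codeword b1..b7 = 1010101

1010101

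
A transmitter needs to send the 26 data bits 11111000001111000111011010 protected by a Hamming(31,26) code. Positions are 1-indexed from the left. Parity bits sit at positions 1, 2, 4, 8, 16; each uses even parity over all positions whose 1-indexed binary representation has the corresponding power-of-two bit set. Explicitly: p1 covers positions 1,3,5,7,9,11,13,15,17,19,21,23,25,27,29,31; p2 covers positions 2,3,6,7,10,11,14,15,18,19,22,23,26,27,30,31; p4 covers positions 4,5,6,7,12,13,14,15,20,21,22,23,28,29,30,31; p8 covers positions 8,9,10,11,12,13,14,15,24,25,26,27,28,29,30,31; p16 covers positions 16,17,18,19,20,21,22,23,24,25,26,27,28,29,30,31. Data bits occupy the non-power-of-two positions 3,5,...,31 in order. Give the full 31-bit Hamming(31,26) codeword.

0111111110000011111000111011010

Place data bits at non-power-of-two positions: b3=1, b5=1, b6=1, b7=1, b9=1, b10=0, b11=0, b12=0, b13=0, b14=0, b15=1, b17=1, b18=1, b19=1, b20=0, b21=0, b22=0, b23=1, b24=1, b25=1, b26=0, b27=1, b28=1, b29=0, b30=1, b31=0.
p1 = XOR of data positions {3,5,7,9,11,13,15,17,19,21,23,25,27,29,31} = 1⊕1⊕1⊕1⊕0⊕0⊕1⊕1⊕1⊕0⊕1⊕1⊕1⊕0⊕0 = 0
p2 = XOR of data positions {3,6,7,10,11,14,15,18,19,22,23,26,27,30,31} = 1⊕1⊕1⊕0⊕0⊕0⊕1⊕1⊕1⊕0⊕1⊕0⊕1⊕1⊕0 = 1
p4 = XOR of data positions {5,6,7,12,13,14,15,20,21,22,23,28,29,30,31} = 1⊕1⊕1⊕0⊕0⊕0⊕1⊕0⊕0⊕0⊕1⊕1⊕0⊕1⊕0 = 1
p8 = XOR of data positions {9,10,11,12,13,14,15,24,25,26,27,28,29,30,31} = 1⊕0⊕0⊕0⊕0⊕0⊕1⊕1⊕1⊕0⊕1⊕1⊕0⊕1⊕0 = 1
p16 = XOR of data positions {17,18,19,20,21,22,23,24,25,26,27,28,29,30,31} = 1⊕1⊕1⊕0⊕0⊕0⊕1⊕1⊕1⊕0⊕1⊕1⊕0⊕1⊕0 = 1
Codeword b1..b31 = 0111111110000011111000111011010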